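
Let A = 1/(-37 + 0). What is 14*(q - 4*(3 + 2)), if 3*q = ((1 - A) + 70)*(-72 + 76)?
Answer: 38696/37 ≈ 1045.8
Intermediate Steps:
A = -1/37 (A = 1/(-37) = -1/37 ≈ -0.027027)
q = 3504/37 (q = (((1 - 1*(-1/37)) + 70)*(-72 + 76))/3 = (((1 + 1/37) + 70)*4)/3 = ((38/37 + 70)*4)/3 = ((2628/37)*4)/3 = (⅓)*(10512/37) = 3504/37 ≈ 94.703)
14*(q - 4*(3 + 2)) = 14*(3504/37 - 4*(3 + 2)) = 14*(3504/37 - 4*5) = 14*(3504/37 - 20) = 14*(2764/37) = 38696/37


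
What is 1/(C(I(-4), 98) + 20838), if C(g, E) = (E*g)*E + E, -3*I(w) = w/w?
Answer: 3/53204 ≈ 5.6387e-5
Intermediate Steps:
I(w) = -⅓ (I(w) = -w/(3*w) = -⅓*1 = -⅓)
C(g, E) = E + g*E² (C(g, E) = g*E² + E = E + g*E²)
1/(C(I(-4), 98) + 20838) = 1/(98*(1 + 98*(-⅓)) + 20838) = 1/(98*(1 - 98/3) + 20838) = 1/(98*(-95/3) + 20838) = 1/(-9310/3 + 20838) = 1/(53204/3) = 3/53204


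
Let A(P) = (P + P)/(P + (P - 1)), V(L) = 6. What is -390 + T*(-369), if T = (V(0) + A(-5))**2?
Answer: -2178534/121 ≈ -18004.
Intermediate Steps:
A(P) = 2*P/(-1 + 2*P) (A(P) = (2*P)/(P + (-1 + P)) = (2*P)/(-1 + 2*P) = 2*P/(-1 + 2*P))
T = 5776/121 (T = (6 + 2*(-5)/(-1 + 2*(-5)))**2 = (6 + 2*(-5)/(-1 - 10))**2 = (6 + 2*(-5)/(-11))**2 = (6 + 2*(-5)*(-1/11))**2 = (6 + 10/11)**2 = (76/11)**2 = 5776/121 ≈ 47.736)
-390 + T*(-369) = -390 + (5776/121)*(-369) = -390 - 2131344/121 = -2178534/121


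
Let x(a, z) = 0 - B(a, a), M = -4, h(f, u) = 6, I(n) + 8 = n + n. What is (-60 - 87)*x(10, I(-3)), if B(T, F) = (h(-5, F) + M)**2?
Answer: 588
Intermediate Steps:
I(n) = -8 + 2*n (I(n) = -8 + (n + n) = -8 + 2*n)
B(T, F) = 4 (B(T, F) = (6 - 4)**2 = 2**2 = 4)
x(a, z) = -4 (x(a, z) = 0 - 1*4 = 0 - 4 = -4)
(-60 - 87)*x(10, I(-3)) = (-60 - 87)*(-4) = -147*(-4) = 588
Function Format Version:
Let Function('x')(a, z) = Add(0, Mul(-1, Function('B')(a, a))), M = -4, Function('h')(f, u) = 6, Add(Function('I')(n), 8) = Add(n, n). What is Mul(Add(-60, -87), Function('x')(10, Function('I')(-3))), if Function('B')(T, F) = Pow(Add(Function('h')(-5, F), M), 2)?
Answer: 588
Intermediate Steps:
Function('I')(n) = Add(-8, Mul(2, n)) (Function('I')(n) = Add(-8, Add(n, n)) = Add(-8, Mul(2, n)))
Function('B')(T, F) = 4 (Function('B')(T, F) = Pow(Add(6, -4), 2) = Pow(2, 2) = 4)
Function('x')(a, z) = -4 (Function('x')(a, z) = Add(0, Mul(-1, 4)) = Add(0, -4) = -4)
Mul(Add(-60, -87), Function('x')(10, Function('I')(-3))) = Mul(Add(-60, -87), -4) = Mul(-147, -4) = 588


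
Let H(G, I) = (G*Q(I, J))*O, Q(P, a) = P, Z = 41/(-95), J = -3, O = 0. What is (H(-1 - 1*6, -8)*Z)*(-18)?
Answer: 0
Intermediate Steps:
Z = -41/95 (Z = 41*(-1/95) = -41/95 ≈ -0.43158)
H(G, I) = 0 (H(G, I) = (G*I)*0 = 0)
(H(-1 - 1*6, -8)*Z)*(-18) = (0*(-41/95))*(-18) = 0*(-18) = 0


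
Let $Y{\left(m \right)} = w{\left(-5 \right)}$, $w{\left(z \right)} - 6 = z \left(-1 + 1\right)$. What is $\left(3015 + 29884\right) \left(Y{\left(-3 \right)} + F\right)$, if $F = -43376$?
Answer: $-1426829630$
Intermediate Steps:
$w{\left(z \right)} = 6$ ($w{\left(z \right)} = 6 + z \left(-1 + 1\right) = 6 + z 0 = 6 + 0 = 6$)
$Y{\left(m \right)} = 6$
$\left(3015 + 29884\right) \left(Y{\left(-3 \right)} + F\right) = \left(3015 + 29884\right) \left(6 - 43376\right) = 32899 \left(-43370\right) = -1426829630$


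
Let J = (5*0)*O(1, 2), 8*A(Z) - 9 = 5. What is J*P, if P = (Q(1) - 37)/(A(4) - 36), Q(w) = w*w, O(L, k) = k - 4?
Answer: 0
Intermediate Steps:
O(L, k) = -4 + k
Q(w) = w²
A(Z) = 7/4 (A(Z) = 9/8 + (⅛)*5 = 9/8 + 5/8 = 7/4)
J = 0 (J = (5*0)*(-4 + 2) = 0*(-2) = 0)
P = 144/137 (P = (1² - 37)/(7/4 - 36) = (1 - 37)/(-137/4) = -36*(-4/137) = 144/137 ≈ 1.0511)
J*P = 0*(144/137) = 0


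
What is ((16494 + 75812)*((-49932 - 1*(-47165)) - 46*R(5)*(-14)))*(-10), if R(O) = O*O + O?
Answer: -15279412180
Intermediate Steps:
R(O) = O + O**2 (R(O) = O**2 + O = O + O**2)
((16494 + 75812)*((-49932 - 1*(-47165)) - 46*R(5)*(-14)))*(-10) = ((16494 + 75812)*((-49932 - 1*(-47165)) - 230*(1 + 5)*(-14)))*(-10) = (92306*((-49932 + 47165) - 230*6*(-14)))*(-10) = (92306*(-2767 - 46*30*(-14)))*(-10) = (92306*(-2767 - 1380*(-14)))*(-10) = (92306*(-2767 + 19320))*(-10) = (92306*16553)*(-10) = 1527941218*(-10) = -15279412180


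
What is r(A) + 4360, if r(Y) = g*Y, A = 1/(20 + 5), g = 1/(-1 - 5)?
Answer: 653999/150 ≈ 4360.0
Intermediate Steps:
g = -⅙ (g = 1/(-6) = -⅙ ≈ -0.16667)
A = 1/25 ≈ 0.040000
r(Y) = -Y/6
r(A) + 4360 = -⅙*1/25 + 4360 = -1/150 + 4360 = 653999/150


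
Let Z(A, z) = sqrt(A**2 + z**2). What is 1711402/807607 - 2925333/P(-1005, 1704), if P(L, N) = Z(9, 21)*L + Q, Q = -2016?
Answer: -23873376582734/2608115927259 + 108887395*sqrt(58)/6458874 ≈ 119.24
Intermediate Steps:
P(L, N) = -2016 + 3*L*sqrt(58) (P(L, N) = sqrt(9**2 + 21**2)*L - 2016 = sqrt(81 + 441)*L - 2016 = sqrt(522)*L - 2016 = (3*sqrt(58))*L - 2016 = 3*L*sqrt(58) - 2016 = -2016 + 3*L*sqrt(58))
1711402/807607 - 2925333/P(-1005, 1704) = 1711402/807607 - 2925333/(-2016 + 3*(-1005)*sqrt(58)) = 1711402*(1/807607) - 2925333/(-2016 - 3015*sqrt(58)) = 1711402/807607 - 2925333/(-2016 - 3015*sqrt(58))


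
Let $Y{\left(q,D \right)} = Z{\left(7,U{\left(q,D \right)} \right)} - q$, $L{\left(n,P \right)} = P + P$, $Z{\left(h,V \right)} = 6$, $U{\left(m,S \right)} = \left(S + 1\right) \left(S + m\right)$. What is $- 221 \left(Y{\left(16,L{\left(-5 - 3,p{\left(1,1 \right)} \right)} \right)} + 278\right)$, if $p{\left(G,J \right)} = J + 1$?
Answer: $-59228$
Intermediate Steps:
$U{\left(m,S \right)} = \left(1 + S\right) \left(S + m\right)$
$p{\left(G,J \right)} = 1 + J$
$L{\left(n,P \right)} = 2 P$
$Y{\left(q,D \right)} = 6 - q$
$- 221 \left(Y{\left(16,L{\left(-5 - 3,p{\left(1,1 \right)} \right)} \right)} + 278\right) = - 221 \left(\left(6 - 16\right) + 278\right) = - 221 \left(-10 + 278\right) = \left(-221\right) 268 = -59228$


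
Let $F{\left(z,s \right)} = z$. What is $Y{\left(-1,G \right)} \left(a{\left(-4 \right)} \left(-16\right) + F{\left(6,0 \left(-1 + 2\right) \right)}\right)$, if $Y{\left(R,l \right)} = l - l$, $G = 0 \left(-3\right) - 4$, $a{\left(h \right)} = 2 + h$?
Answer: $0$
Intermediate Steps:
$G = -4$ ($G = 0 - 4 = -4$)
$Y{\left(R,l \right)} = 0$
$Y{\left(-1,G \right)} \left(a{\left(-4 \right)} \left(-16\right) + F{\left(6,0 \left(-1 + 2\right) \right)}\right) = 0 \left(\left(2 - 4\right) \left(-16\right) + 6\right) = 0 \left(\left(-2\right) \left(-16\right) + 6\right) = 0 \left(32 + 6\right) = 0 \cdot 38 = 0$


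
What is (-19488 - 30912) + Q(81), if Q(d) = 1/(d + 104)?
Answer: -9323999/185 ≈ -50400.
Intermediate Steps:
Q(d) = 1/(104 + d)
(-19488 - 30912) + Q(81) = (-19488 - 30912) + 1/(104 + 81) = -50400 + 1/185 = -9323999/185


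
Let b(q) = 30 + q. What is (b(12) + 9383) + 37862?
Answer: 47287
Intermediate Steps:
(b(12) + 9383) + 37862 = ((30 + 12) + 9383) + 37862 = (42 + 9383) + 37862 = 9425 + 37862 = 47287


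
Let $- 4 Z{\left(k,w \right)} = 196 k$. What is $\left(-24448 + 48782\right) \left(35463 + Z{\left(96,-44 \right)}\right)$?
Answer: $748489506$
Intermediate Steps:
$Z{\left(k,w \right)} = - 49 k$ ($Z{\left(k,w \right)} = - \frac{196 k}{4} = - 49 k$)
$\left(-24448 + 48782\right) \left(35463 + Z{\left(96,-44 \right)}\right) = \left(-24448 + 48782\right) \left(35463 - 4704\right) = 24334 \left(35463 - 4704\right) = 24334 \cdot 30759 = 748489506$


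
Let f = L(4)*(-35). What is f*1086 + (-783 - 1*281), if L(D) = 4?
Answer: -153104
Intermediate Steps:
f = -140 (f = 4*(-35) = -140)
f*1086 + (-783 - 1*281) = -140*1086 + (-783 - 1*281) = -152040 + (-783 - 281) = -152040 - 1064 = -153104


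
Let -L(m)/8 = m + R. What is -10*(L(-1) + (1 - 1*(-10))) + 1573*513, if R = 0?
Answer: 806759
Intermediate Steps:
L(m) = -8*m (L(m) = -8*(m + 0) = -8*m)
-10*(L(-1) + (1 - 1*(-10))) + 1573*513 = -10*(-8*(-1) + (1 - 1*(-10))) + 1573*513 = -10*(8 + (1 + 10)) + 806949 = -10*(8 + 11) + 806949 = -10*19 + 806949 = -190 + 806949 = 806759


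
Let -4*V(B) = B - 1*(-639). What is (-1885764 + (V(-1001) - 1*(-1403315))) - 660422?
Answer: -2285561/2 ≈ -1.1428e+6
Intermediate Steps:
V(B) = -639/4 - B/4 (V(B) = -(B - 1*(-639))/4 = -(B + 639)/4 = -(639 + B)/4 = -639/4 - B/4)
(-1885764 + (V(-1001) - 1*(-1403315))) - 660422 = (-1885764 + ((-639/4 - 1/4*(-1001)) - 1*(-1403315))) - 660422 = (-1885764 + ((-639/4 + 1001/4) + 1403315)) - 660422 = (-1885764 + (181/2 + 1403315)) - 660422 = (-1885764 + 2806811/2) - 660422 = -964717/2 - 660422 = -2285561/2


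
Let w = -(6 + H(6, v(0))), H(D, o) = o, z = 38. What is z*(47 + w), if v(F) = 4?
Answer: 1406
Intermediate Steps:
w = -10 (w = -(6 + 4) = -1*10 = -10)
z*(47 + w) = 38*(47 - 10) = 38*37 = 1406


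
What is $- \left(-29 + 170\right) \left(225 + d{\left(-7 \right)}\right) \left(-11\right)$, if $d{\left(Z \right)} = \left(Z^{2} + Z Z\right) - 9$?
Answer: $487014$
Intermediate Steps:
$d{\left(Z \right)} = -9 + 2 Z^{2}$ ($d{\left(Z \right)} = \left(Z^{2} + Z^{2}\right) - 9 = 2 Z^{2} - 9 = -9 + 2 Z^{2}$)
$- \left(-29 + 170\right) \left(225 + d{\left(-7 \right)}\right) \left(-11\right) = - \left(-29 + 170\right) \left(225 - \left(9 - 2 \left(-7\right)^{2}\right)\right) \left(-11\right) = - 141 \left(225 + \left(-9 + 2 \cdot 49\right)\right) \left(-11\right) = - 141 \left(225 + \left(-9 + 98\right)\right) \left(-11\right) = - 141 \left(225 + 89\right) \left(-11\right) = - 141 \cdot 314 \left(-11\right) = - 44274 \left(-11\right) = \left(-1\right) \left(-487014\right) = 487014$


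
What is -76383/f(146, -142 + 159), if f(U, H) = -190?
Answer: 76383/190 ≈ 402.02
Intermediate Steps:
-76383/f(146, -142 + 159) = -76383/(-190) = -76383*(-1/190) = 76383/190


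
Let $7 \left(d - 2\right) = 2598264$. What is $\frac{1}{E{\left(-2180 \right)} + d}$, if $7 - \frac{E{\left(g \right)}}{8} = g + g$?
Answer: $\frac{7}{2842830} \approx 2.4623 \cdot 10^{-6}$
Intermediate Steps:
$d = \frac{2598278}{7}$ ($d = 2 + \frac{1}{7} \cdot 2598264 = 2 + \frac{2598264}{7} = \frac{2598278}{7} \approx 3.7118 \cdot 10^{5}$)
$E{\left(g \right)} = 56 - 16 g$ ($E{\left(g \right)} = 56 - 8 \left(g + g\right) = 56 - 8 \cdot 2 g = 56 - 16 g$)
$\frac{1}{E{\left(-2180 \right)} + d} = \frac{1}{\left(56 - -34880\right) + \frac{2598278}{7}} = \frac{1}{\left(56 + 34880\right) + \frac{2598278}{7}} = \frac{1}{34936 + \frac{2598278}{7}} = \frac{1}{\frac{2842830}{7}} = \frac{7}{2842830}$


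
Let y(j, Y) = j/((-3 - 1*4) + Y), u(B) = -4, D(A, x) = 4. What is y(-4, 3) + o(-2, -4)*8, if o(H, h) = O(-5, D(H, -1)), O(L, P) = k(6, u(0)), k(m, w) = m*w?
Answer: -191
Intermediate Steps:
O(L, P) = -24 (O(L, P) = 6*(-4) = -24)
y(j, Y) = j/(-7 + Y) (y(j, Y) = j/((-3 - 4) + Y) = j/(-7 + Y))
o(H, h) = -24
y(-4, 3) + o(-2, -4)*8 = -4/(-7 + 3) - 24*8 = -4/(-4) - 192 = -4*(-¼) - 192 = 1 - 192 = -191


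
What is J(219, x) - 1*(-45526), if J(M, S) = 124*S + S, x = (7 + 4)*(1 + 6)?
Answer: 55151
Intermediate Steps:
x = 77 (x = 11*7 = 77)
J(M, S) = 125*S
J(219, x) - 1*(-45526) = 125*77 - 1*(-45526) = 9625 + 45526 = 55151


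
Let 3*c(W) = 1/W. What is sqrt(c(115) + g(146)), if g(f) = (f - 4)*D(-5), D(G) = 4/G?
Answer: I*sqrt(13520895)/345 ≈ 10.658*I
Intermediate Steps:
c(W) = 1/(3*W)
g(f) = 16/5 - 4*f/5 (g(f) = (f - 4)*(4/(-5)) = (-4 + f)*(4*(-1/5)) = (-4 + f)*(-4/5) = 16/5 - 4*f/5)
sqrt(c(115) + g(146)) = sqrt((1/3)/115 + (16/5 - 4/5*146)) = sqrt((1/3)*(1/115) + (16/5 - 584/5)) = sqrt(1/345 - 568/5) = sqrt(-39191/345) = I*sqrt(13520895)/345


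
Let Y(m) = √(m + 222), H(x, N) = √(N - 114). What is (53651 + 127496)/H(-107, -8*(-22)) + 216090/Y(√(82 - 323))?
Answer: (216090 + 181147*√(13764 + 62*I*√241)/62)/√(222 + I*√241) ≈ 37482.0 - 505.54*I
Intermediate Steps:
H(x, N) = √(-114 + N)
Y(m) = √(222 + m)
(53651 + 127496)/H(-107, -8*(-22)) + 216090/Y(√(82 - 323)) = (53651 + 127496)/(√(-114 - 8*(-22))) + 216090/(√(222 + √(82 - 323))) = 181147/(√(-114 + 176)) + 216090/(√(222 + √(-241))) = 181147/(√62) + 216090/(√(222 + I*√241)) = 181147*(√62/62) + 216090/√(222 + I*√241) = 181147*√62/62 + 216090/√(222 + I*√241) = 216090/√(222 + I*√241) + 181147*√62/62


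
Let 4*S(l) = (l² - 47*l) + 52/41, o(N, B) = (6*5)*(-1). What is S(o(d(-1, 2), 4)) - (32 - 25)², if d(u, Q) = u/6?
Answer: 43363/82 ≈ 528.82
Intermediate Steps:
d(u, Q) = u/6 (d(u, Q) = u*(⅙) = u/6)
o(N, B) = -30 (o(N, B) = 30*(-1) = -30)
S(l) = 13/41 - 47*l/4 + l²/4 (S(l) = ((l² - 47*l) + 52/41)/4 = (52/41 + l² - 47*l)/4 = 13/41 - 47*l/4 + l²/4)
S(o(d(-1, 2), 4)) - (32 - 25)² = (13/41 - 47/4*(-30) + (¼)*(-30)²) - (32 - 25)² = (13/41 + 705/2 + (¼)*900) - 1*7² = (13/41 + 705/2 + 225) - 1*49 = 47381/82 - 49 = 43363/82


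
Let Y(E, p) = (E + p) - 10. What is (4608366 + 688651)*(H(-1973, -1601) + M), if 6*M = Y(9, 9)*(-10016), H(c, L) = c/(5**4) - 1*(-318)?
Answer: -129510312337373/1875 ≈ -6.9072e+10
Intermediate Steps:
Y(E, p) = -10 + E + p
H(c, L) = 318 + c/625 (H(c, L) = c/625 + 318 = 318 + c/625)
M = -40064/3 (M = ((-10 + 9 + 9)*(-10016))/6 = (8*(-10016))/6 = (1/6)*(-80128) = -40064/3 ≈ -13355.)
(4608366 + 688651)*(H(-1973, -1601) + M) = (4608366 + 688651)*((318 + (1/625)*(-1973)) - 40064/3) = 5297017*((318 - 1973/625) - 40064/3) = 5297017*(196777/625 - 40064/3) = 5297017*(-24449669/1875) = -129510312337373/1875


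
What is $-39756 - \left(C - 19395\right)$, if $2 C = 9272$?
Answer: $-24997$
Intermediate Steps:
$C = 4636$ ($C = \frac{1}{2} \cdot 9272 = 4636$)
$-39756 - \left(C - 19395\right) = -39756 - \left(4636 - 19395\right) = -39756 - -14759 = -39756 + 14759 = -24997$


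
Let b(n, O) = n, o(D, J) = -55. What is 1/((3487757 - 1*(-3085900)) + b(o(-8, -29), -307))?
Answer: 1/6573602 ≈ 1.5212e-7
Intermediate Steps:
1/((3487757 - 1*(-3085900)) + b(o(-8, -29), -307)) = 1/((3487757 - 1*(-3085900)) - 55) = 1/((3487757 + 3085900) - 55) = 1/(6573657 - 55) = 1/6573602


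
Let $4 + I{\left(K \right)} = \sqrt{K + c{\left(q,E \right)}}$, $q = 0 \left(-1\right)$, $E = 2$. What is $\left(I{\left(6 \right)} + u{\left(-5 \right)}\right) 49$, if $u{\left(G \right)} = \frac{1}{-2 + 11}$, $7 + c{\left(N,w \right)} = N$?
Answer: $- \frac{1715}{9} + 49 i \approx -190.56 + 49.0 i$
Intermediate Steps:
$q = 0$
$c{\left(N,w \right)} = -7 + N$
$I{\left(K \right)} = -4 + \sqrt{-7 + K}$ ($I{\left(K \right)} = -4 + \sqrt{K + \left(-7 + 0\right)} = -4 + \sqrt{K - 7} = -4 + \sqrt{-7 + K}$)
$u{\left(G \right)} = \frac{1}{9}$
$\left(I{\left(6 \right)} + u{\left(-5 \right)}\right) 49 = \left(\left(-4 + \sqrt{-7 + 6}\right) + \frac{1}{9}\right) 49 = \left(\left(-4 + \sqrt{-1}\right) + \frac{1}{9}\right) 49 = \left(\left(-4 + i\right) + \frac{1}{9}\right) 49 = \left(- \frac{35}{9} + i\right) 49 = - \frac{1715}{9} + 49 i$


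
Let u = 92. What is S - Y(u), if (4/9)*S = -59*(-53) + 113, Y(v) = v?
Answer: 7198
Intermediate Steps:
S = 7290 (S = 9*(-59*(-53) + 113)/4 = 9*(3127 + 113)/4 = (9/4)*3240 = 7290)
S - Y(u) = 7290 - 1*92 = 7290 - 92 = 7198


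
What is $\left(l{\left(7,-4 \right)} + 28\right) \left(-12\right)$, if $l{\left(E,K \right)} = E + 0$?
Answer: $-420$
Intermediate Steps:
$l{\left(E,K \right)} = E$
$\left(l{\left(7,-4 \right)} + 28\right) \left(-12\right) = \left(7 + 28\right) \left(-12\right) = 35 \left(-12\right) = -420$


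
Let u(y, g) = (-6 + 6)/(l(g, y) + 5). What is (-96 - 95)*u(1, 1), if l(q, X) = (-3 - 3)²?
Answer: 0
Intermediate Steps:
l(q, X) = 36 (l(q, X) = (-6)² = 36)
u(y, g) = 0 (u(y, g) = (-6 + 6)/(36 + 5) = 0/41 = 0*(1/41) = 0)
(-96 - 95)*u(1, 1) = (-96 - 95)*0 = -191*0 = 0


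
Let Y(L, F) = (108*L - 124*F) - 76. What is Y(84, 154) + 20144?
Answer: 10044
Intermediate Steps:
Y(L, F) = -76 - 124*F + 108*L (Y(L, F) = (-124*F + 108*L) - 76 = -76 - 124*F + 108*L)
Y(84, 154) + 20144 = (-76 - 124*154 + 108*84) + 20144 = (-76 - 19096 + 9072) + 20144 = -10100 + 20144 = 10044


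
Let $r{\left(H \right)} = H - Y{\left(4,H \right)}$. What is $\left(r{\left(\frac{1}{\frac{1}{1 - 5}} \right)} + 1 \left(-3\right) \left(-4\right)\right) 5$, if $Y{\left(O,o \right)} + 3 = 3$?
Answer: $40$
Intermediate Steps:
$Y{\left(O,o \right)} = 0$ ($Y{\left(O,o \right)} = -3 + 3 = 0$)
$r{\left(H \right)} = H$ ($r{\left(H \right)} = H - 0 = H + 0 = H$)
$\left(r{\left(\frac{1}{\frac{1}{1 - 5}} \right)} + 1 \left(-3\right) \left(-4\right)\right) 5 = \left(\frac{1}{\frac{1}{1 - 5}} + 1 \left(-3\right) \left(-4\right)\right) 5 = \left(\frac{1}{\frac{1}{-4}} - -12\right) 5 = \left(\frac{1}{- \frac{1}{4}} + 12\right) 5 = \left(-4 + 12\right) 5 = 8 \cdot 5 = 40$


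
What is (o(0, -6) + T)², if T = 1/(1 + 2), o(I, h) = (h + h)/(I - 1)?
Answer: 1369/9 ≈ 152.11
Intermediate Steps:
o(I, h) = 2*h/(-1 + I) (o(I, h) = (2*h)/(-1 + I) = 2*h/(-1 + I))
T = ⅓ (T = 1/3 = ⅓ ≈ 0.33333)
(o(0, -6) + T)² = (2*(-6)/(-1 + 0) + ⅓)² = (2*(-6)/(-1) + ⅓)² = (2*(-6)*(-1) + ⅓)² = (12 + ⅓)² = (37/3)² = 1369/9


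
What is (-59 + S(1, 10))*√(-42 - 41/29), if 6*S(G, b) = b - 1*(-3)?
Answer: -341*I*√36511/174 ≈ -374.47*I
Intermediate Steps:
S(G, b) = ½ + b/6 (S(G, b) = (b - 1*(-3))/6 = (b + 3)/6 = (3 + b)/6 = ½ + b/6)
(-59 + S(1, 10))*√(-42 - 41/29) = (-59 + (½ + (⅙)*10))*√(-42 - 41/29) = (-59 + (½ + 5/3))*√(-42 - 41*1/29) = (-59 + 13/6)*√(-42 - 41/29) = -341*I*√36511/174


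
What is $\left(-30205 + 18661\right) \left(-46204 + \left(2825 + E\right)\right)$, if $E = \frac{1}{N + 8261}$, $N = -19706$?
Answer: $\frac{1910426780288}{3815} \approx 5.0077 \cdot 10^{8}$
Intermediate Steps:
$E = - \frac{1}{11445}$ ($E = \frac{1}{-19706 + 8261} = \frac{1}{-11445} = - \frac{1}{11445} \approx -8.7374 \cdot 10^{-5}$)
$\left(-30205 + 18661\right) \left(-46204 + \left(2825 + E\right)\right) = \left(-30205 + 18661\right) \left(-46204 + \left(2825 - \frac{1}{11445}\right)\right) = - 11544 \left(-46204 + \frac{32332124}{11445}\right) = \left(-11544\right) \left(- \frac{496472656}{11445}\right) = \frac{1910426780288}{3815}$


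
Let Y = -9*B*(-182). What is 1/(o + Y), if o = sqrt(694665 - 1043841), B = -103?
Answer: -28119/4744127162 - I*sqrt(87294)/14232381486 ≈ -5.9271e-6 - 2.0759e-8*I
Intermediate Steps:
o = 2*I*sqrt(87294) (o = sqrt(-349176) = 2*I*sqrt(87294) ≈ 590.91*I)
Y = -168714 (Y = -9*(-103)*(-182) = 927*(-182) = -168714)
1/(o + Y) = 1/(2*I*sqrt(87294) - 168714) = 1/(-168714 + 2*I*sqrt(87294))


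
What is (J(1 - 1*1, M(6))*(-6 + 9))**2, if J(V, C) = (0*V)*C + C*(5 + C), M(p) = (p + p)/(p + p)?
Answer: 324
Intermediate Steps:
M(p) = 1 (M(p) = (2*p)/((2*p)) = (2*p)*(1/(2*p)) = 1)
J(V, C) = C*(5 + C) (J(V, C) = 0*C + C*(5 + C) = 0 + C*(5 + C) = C*(5 + C))
(J(1 - 1*1, M(6))*(-6 + 9))**2 = ((1*(5 + 1))*(-6 + 9))**2 = ((1*6)*3)**2 = (6*3)**2 = 18**2 = 324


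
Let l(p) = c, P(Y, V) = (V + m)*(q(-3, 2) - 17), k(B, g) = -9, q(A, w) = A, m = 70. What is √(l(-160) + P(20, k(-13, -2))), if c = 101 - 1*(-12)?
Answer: 3*I*√123 ≈ 33.272*I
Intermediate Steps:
P(Y, V) = -1400 - 20*V (P(Y, V) = (V + 70)*(-3 - 17) = (70 + V)*(-20) = -1400 - 20*V)
c = 113 (c = 101 + 12 = 113)
l(p) = 113
√(l(-160) + P(20, k(-13, -2))) = √(113 + (-1400 - 20*(-9))) = √(113 + (-1400 + 180)) = √(113 - 1220) = √(-1107) = 3*I*√123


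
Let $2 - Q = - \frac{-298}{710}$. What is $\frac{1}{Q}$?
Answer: $\frac{355}{561} \approx 0.6328$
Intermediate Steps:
$Q = \frac{561}{355}$ ($Q = 2 - - \frac{-298}{710} = 2 - \left(-1\right) \left(- \frac{149}{355}\right) = 2 - \frac{149}{355} = \frac{561}{355} \approx 1.5803$)
$\frac{1}{Q} = \frac{1}{\frac{561}{355}} = \frac{355}{561}$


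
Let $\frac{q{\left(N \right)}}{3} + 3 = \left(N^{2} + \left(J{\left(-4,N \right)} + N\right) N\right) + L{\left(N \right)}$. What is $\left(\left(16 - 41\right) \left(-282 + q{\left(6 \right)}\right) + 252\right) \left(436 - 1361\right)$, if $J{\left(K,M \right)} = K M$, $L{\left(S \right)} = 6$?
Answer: $-11541225$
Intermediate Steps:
$q{\left(N \right)} = 9 - 6 N^{2}$ ($q{\left(N \right)} = -9 + 3 \left(\left(N^{2} + \left(- 4 N + N\right) N\right) + 6\right) = -9 + 3 \left(\left(N^{2} + - 3 N N\right) + 6\right) = -9 + 3 \left(\left(N^{2} - 3 N^{2}\right) + 6\right) = -9 + 3 \left(- 2 N^{2} + 6\right) = -9 + 3 \left(6 - 2 N^{2}\right) = -9 - \left(-18 + 6 N^{2}\right) = 9 - 6 N^{2}$)
$\left(\left(16 - 41\right) \left(-282 + q{\left(6 \right)}\right) + 252\right) \left(436 - 1361\right) = \left(\left(16 - 41\right) \left(-282 + \left(9 - 6 \cdot 6^{2}\right)\right) + 252\right) \left(436 - 1361\right) = \left(- 25 \left(-282 + \left(9 - 216\right)\right) + 252\right) \left(-925\right) = \left(- 25 \left(-282 - 207\right) + 252\right) \left(-925\right) = \left(\left(-25\right) \left(-489\right) + 252\right) \left(-925\right) = \left(12225 + 252\right) \left(-925\right) = 12477 \left(-925\right) = -11541225$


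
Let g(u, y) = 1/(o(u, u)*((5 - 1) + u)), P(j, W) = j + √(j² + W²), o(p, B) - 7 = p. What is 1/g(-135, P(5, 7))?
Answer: 16768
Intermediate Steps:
o(p, B) = 7 + p
P(j, W) = j + √(W² + j²)
g(u, y) = 1/((4 + u)*(7 + u)) (g(u, y) = 1/((7 + u)*((5 - 1) + u)) = 1/((7 + u)*(4 + u)) = 1/((4 + u)*(7 + u)))
1/g(-135, P(5, 7)) = 1/(1/((4 - 135)*(7 - 135))) = 1/(1/(-131*(-128))) = 1/(-1/131*(-1/128)) = 1/(1/16768) = 16768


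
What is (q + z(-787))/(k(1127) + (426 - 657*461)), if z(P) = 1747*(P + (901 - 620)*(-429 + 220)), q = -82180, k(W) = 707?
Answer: 13007079/37718 ≈ 344.85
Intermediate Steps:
z(P) = -102599563 + 1747*P (z(P) = 1747*(P + 281*(-209)) = 1747*(P - 58729) = 1747*(-58729 + P) = -102599563 + 1747*P)
(q + z(-787))/(k(1127) + (426 - 657*461)) = (-82180 + (-102599563 + 1747*(-787)))/(707 + (426 - 657*461)) = (-82180 + (-102599563 - 1374889))/(707 + (426 - 302877)) = (-82180 - 103974452)/(707 - 302451) = -104056632/(-301744) = -104056632*(-1/301744) = 13007079/37718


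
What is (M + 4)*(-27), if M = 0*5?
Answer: -108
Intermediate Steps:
M = 0
(M + 4)*(-27) = (0 + 4)*(-27) = 4*(-27) = -108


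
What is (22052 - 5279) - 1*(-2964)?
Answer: 19737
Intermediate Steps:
(22052 - 5279) - 1*(-2964) = 16773 + 2964 = 19737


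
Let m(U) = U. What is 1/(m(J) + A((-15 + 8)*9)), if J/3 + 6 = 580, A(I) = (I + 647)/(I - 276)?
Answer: 339/583174 ≈ 0.00058130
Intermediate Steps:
A(I) = (647 + I)/(-276 + I)
J = 1722 (J = -18 + 3*580 = -18 + 1740 = 1722)
1/(m(J) + A((-15 + 8)*9)) = 1/(1722 + (647 + (-15 + 8)*9)/(-276 + (-15 + 8)*9)) = 1/(1722 + (647 - 7*9)/(-276 - 7*9)) = 1/(1722 + (647 - 63)/(-276 - 63)) = 1/(1722 + 584/(-339)) = 1/(1722 - 1/339*584) = 1/(1722 - 584/339) = 1/(583174/339) = 339/583174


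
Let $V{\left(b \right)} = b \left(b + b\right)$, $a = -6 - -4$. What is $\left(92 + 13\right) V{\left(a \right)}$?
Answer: $840$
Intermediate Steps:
$a = -2$ ($a = -6 + 4 = -2$)
$V{\left(b \right)} = 2 b^{2}$ ($V{\left(b \right)} = b 2 b = 2 b^{2}$)
$\left(92 + 13\right) V{\left(a \right)} = \left(92 + 13\right) 2 \left(-2\right)^{2} = 105 \cdot 2 \cdot 4 = 105 \cdot 8 = 840$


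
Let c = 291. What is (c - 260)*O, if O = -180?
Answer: -5580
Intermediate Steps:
(c - 260)*O = (291 - 260)*(-180) = 31*(-180) = -5580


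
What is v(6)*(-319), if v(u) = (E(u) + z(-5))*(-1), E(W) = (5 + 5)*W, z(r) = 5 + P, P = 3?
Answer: 21692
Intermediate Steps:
z(r) = 8 (z(r) = 5 + 3 = 8)
E(W) = 10*W
v(u) = -8 - 10*u (v(u) = (10*u + 8)*(-1) = (8 + 10*u)*(-1) = -8 - 10*u)
v(6)*(-319) = (-8 - 10*6)*(-319) = (-8 - 60)*(-319) = -68*(-319) = 21692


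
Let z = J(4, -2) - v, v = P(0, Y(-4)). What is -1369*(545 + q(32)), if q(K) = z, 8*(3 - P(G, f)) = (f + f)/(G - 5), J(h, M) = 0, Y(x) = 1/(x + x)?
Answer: -118721049/160 ≈ -7.4201e+5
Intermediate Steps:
Y(x) = 1/(2*x)
P(G, f) = 3 - f/(4*(-5 + G)) (P(G, f) = 3 - (f + f)/(8*(G - 5)) = 3 - 2*f/(8*(-5 + G)) = 3 - f/(4*(-5 + G)))
v = 479/160 (v = (-60 - 1/(2*(-4)) + 12*0)/(4*(-5 + 0)) = (¼)*(-60 - (-1)/(2*4) + 0)/(-5) = (¼)*(-⅕)*(-60 - 1*(-⅛) + 0) = (¼)*(-⅕)*(-60 + ⅛ + 0) = (¼)*(-⅕)*(-479/8) = 479/160 ≈ 2.9938)
z = -479/160 (z = 0 - 1*479/160 = 0 - 479/160 = -479/160 ≈ -2.9938)
q(K) = -479/160
-1369*(545 + q(32)) = -1369*(545 - 479/160) = -1369*86721/160 = -118721049/160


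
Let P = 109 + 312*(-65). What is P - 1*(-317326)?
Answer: 297155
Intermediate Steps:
P = -20171 (P = 109 - 20280 = -20171)
P - 1*(-317326) = -20171 - 1*(-317326) = -20171 + 317326 = 297155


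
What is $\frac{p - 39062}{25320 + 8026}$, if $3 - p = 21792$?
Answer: $- \frac{60851}{33346} \approx -1.8248$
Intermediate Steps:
$p = -21789$ ($p = 3 - 21792 = -21789$)
$\frac{p - 39062}{25320 + 8026} = \frac{-21789 - 39062}{25320 + 8026} = - \frac{60851}{33346}$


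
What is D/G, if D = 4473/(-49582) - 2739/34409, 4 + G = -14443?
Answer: 289716555/24647550497986 ≈ 1.1754e-5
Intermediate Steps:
G = -14447 (G = -4 - 14443 = -14447)
D = -289716555/1706067038 (D = 4473*(-1/49582) - 2739*1/34409 = -4473/49582 - 2739/34409 = -289716555/1706067038 ≈ -0.16982)
D/G = -289716555/1706067038/(-14447) = -289716555/1706067038*(-1/14447) = 289716555/24647550497986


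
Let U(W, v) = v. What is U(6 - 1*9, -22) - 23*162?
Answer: -3748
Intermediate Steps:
U(6 - 1*9, -22) - 23*162 = -22 - 23*162 = -22 - 3726 = -3748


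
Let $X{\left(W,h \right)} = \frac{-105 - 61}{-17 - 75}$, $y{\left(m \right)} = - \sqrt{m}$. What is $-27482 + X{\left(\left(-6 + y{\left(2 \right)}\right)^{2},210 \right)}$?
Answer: $- \frac{1264089}{46} \approx -27480.0$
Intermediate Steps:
$X{\left(W,h \right)} = \frac{83}{46}$ ($X{\left(W,h \right)} = - \frac{166}{-92} = \left(-166\right) \left(- \frac{1}{92}\right) = \frac{83}{46}$)
$-27482 + X{\left(\left(-6 + y{\left(2 \right)}\right)^{2},210 \right)} = -27482 + \frac{83}{46} = - \frac{1264089}{46}$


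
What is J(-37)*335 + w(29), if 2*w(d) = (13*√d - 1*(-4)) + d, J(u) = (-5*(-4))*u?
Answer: -495767/2 + 13*√29/2 ≈ -2.4785e+5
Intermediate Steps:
J(u) = 20*u
w(d) = 2 + d/2 + 13*√d/2 (w(d) = ((13*√d - 1*(-4)) + d)/2 = ((13*√d + 4) + d)/2 = ((4 + 13*√d) + d)/2 = (4 + d + 13*√d)/2 = 2 + d/2 + 13*√d/2)
J(-37)*335 + w(29) = (20*(-37))*335 + (2 + (½)*29 + 13*√29/2) = -740*335 + (2 + 29/2 + 13*√29/2) = -247900 + (33/2 + 13*√29/2) = -495767/2 + 13*√29/2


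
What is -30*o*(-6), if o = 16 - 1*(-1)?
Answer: 3060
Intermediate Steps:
o = 17 (o = 16 + 1 = 17)
-30*o*(-6) = -30*17*(-6) = -510*(-6) = 3060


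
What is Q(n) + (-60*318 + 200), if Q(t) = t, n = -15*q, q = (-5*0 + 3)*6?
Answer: -19150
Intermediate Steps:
q = 18 (q = (0 + 3)*6 = 3*6 = 18)
n = -270 (n = -15*18 = -270)
Q(n) + (-60*318 + 200) = -270 + (-60*318 + 200) = -270 + (-19080 + 200) = -270 - 18880 = -19150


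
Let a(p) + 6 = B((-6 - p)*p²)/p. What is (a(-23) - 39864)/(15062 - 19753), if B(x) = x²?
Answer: 3556133/4691 ≈ 758.08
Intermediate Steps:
a(p) = -6 + p³*(-6 - p)² (a(p) = -6 + ((-6 - p)*p²)²/p = -6 + (p²*(-6 - p))²/p = -6 + (p⁴*(-6 - p)²)/p = -6 + p³*(-6 - p)²)
(a(-23) - 39864)/(15062 - 19753) = ((-6 + (-23)³*(6 - 23)²) - 39864)/(15062 - 19753) = ((-6 - 12167*(-17)²) - 39864)/(-4691) = ((-6 - 12167*289) - 39864)*(-1/4691) = ((-6 - 3516263) - 39864)*(-1/4691) = (-3516269 - 39864)*(-1/4691) = -3556133*(-1/4691) = 3556133/4691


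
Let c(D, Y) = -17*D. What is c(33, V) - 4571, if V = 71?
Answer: -5132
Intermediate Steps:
c(33, V) - 4571 = -17*33 - 4571 = -561 - 4571 = -5132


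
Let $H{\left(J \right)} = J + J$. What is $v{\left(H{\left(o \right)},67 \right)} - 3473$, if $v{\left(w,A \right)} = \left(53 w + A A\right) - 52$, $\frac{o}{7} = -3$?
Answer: $-1262$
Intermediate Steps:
$o = -21$ ($o = 7 \left(-3\right) = -21$)
$H{\left(J \right)} = 2 J$
$v{\left(w,A \right)} = -52 + A^{2} + 53 w$ ($v{\left(w,A \right)} = \left(53 w + A^{2}\right) - 52 = \left(A^{2} + 53 w\right) - 52 = -52 + A^{2} + 53 w$)
$v{\left(H{\left(o \right)},67 \right)} - 3473 = \left(-52 + 67^{2} + 53 \cdot 2 \left(-21\right)\right) - 3473 = \left(-52 + 4489 + 53 \left(-42\right)\right) - 3473 = \left(-52 + 4489 - 2226\right) - 3473 = 2211 - 3473 = -1262$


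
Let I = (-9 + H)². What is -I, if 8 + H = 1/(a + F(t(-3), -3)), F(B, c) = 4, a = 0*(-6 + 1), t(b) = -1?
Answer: -4489/16 ≈ -280.56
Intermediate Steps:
a = 0 (a = 0*(-5) = 0)
H = -31/4 (H = -8 + 1/(0 + 4) = -8 + 1/4 = -8 + ¼ = -31/4 ≈ -7.7500)
I = 4489/16 (I = (-9 - 31/4)² = (-67/4)² = 4489/16 ≈ 280.56)
-I = -1*4489/16 = -4489/16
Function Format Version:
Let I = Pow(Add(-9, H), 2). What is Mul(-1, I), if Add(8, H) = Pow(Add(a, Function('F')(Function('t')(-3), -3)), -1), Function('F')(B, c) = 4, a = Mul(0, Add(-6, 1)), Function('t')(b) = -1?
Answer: Rational(-4489, 16) ≈ -280.56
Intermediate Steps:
a = 0 (a = Mul(0, -5) = 0)
H = Rational(-31, 4) (H = Add(-8, Pow(Add(0, 4), -1)) = Add(-8, Pow(4, -1)) = Add(-8, Rational(1, 4)) = Rational(-31, 4) ≈ -7.7500)
I = Rational(4489, 16) (I = Pow(Add(-9, Rational(-31, 4)), 2) = Pow(Rational(-67, 4), 2) = Rational(4489, 16) ≈ 280.56)
Mul(-1, I) = Mul(-1, Rational(4489, 16)) = Rational(-4489, 16)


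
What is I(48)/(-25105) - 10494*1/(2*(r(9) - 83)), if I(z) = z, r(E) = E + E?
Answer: 26344563/326365 ≈ 80.721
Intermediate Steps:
r(E) = 2*E
I(48)/(-25105) - 10494*1/(2*(r(9) - 83)) = 48/(-25105) - 10494*1/(2*(2*9 - 83)) = 48*(-1/25105) - 10494*1/(2*(18 - 83)) = -48/25105 - 10494/((-65*2)) = -48/25105 - 10494/(-130) = -48/25105 - 10494*(-1/130) = -48/25105 + 5247/65 = 26344563/326365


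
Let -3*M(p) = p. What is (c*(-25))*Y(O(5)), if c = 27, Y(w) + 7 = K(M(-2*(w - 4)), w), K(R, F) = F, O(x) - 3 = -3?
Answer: 4725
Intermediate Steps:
O(x) = 0 (O(x) = 3 - 3 = 0)
M(p) = -p/3
Y(w) = -7 + w
(c*(-25))*Y(O(5)) = (27*(-25))*(-7 + 0) = -675*(-7) = 4725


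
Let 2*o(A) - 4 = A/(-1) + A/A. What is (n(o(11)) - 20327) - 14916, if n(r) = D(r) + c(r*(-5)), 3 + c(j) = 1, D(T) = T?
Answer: -35248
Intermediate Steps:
c(j) = -2 (c(j) = -3 + 1 = -2)
o(A) = 5/2 - A/2 (o(A) = 2 + (A/(-1) + A/A)/2 = 2 + (A*(-1) + 1)/2 = 2 + (-A + 1)/2 = 2 + (1 - A)/2 = 2 + (½ - A/2) = 5/2 - A/2)
n(r) = -2 + r (n(r) = r - 2 = -2 + r)
(n(o(11)) - 20327) - 14916 = ((-2 + (5/2 - ½*11)) - 20327) - 14916 = ((-2 + (5/2 - 11/2)) - 20327) - 14916 = ((-2 - 3) - 20327) - 14916 = (-5 - 20327) - 14916 = -20332 - 14916 = -35248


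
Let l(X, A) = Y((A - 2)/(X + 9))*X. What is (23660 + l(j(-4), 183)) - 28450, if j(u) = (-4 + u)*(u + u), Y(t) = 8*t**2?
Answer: -8752278/5329 ≈ -1642.4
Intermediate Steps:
j(u) = 2*u*(-4 + u) (j(u) = (-4 + u)*(2*u) = 2*u*(-4 + u))
l(X, A) = 8*X*(-2 + A)**2/(9 + X)**2 (l(X, A) = (8*((A - 2)/(X + 9))**2)*X = (8*((-2 + A)/(9 + X))**2)*X = (8*((-2 + A)**2/(9 + X)**2))*X = (8*(-2 + A)**2/(9 + X)**2)*X = 8*X*(-2 + A)**2/(9 + X)**2)
(23660 + l(j(-4), 183)) - 28450 = (23660 + 8*(2*(-4)*(-4 - 4))*(-2 + 183)**2/(9 + 2*(-4)*(-4 - 4))**2) - 28450 = (23660 + 8*(2*(-4)*(-8))*181**2/(9 + 2*(-4)*(-8))**2) - 28450 = (23660 + 8*64*32761/(9 + 64)**2) - 28450 = (23660 + 8*64*32761/73**2) - 28450 = (23660 + 8*64*32761*(1/5329)) - 28450 = (23660 + 16773632/5329) - 28450 = 142857772/5329 - 28450 = -8752278/5329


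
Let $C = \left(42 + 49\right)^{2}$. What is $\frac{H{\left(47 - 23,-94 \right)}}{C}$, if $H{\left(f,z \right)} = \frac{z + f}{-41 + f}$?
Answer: $\frac{10}{20111} \approx 0.00049724$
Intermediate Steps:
$H{\left(f,z \right)} = \frac{f + z}{-41 + f}$
$C = 8281$ ($C = 91^{2} = 8281$)
$\frac{H{\left(47 - 23,-94 \right)}}{C} = \frac{\frac{1}{-41 + \left(47 - 23\right)} \left(\left(47 - 23\right) - 94\right)}{8281} = \frac{\left(47 - 23\right) - 94}{-41 + \left(47 - 23\right)} \frac{1}{8281} = \frac{24 - 94}{-41 + 24} \cdot \frac{1}{8281} = \frac{1}{-17} \left(-70\right) \frac{1}{8281} = \left(- \frac{1}{17}\right) \left(-70\right) \frac{1}{8281} = \frac{70}{17} \cdot \frac{1}{8281} = \frac{10}{20111}$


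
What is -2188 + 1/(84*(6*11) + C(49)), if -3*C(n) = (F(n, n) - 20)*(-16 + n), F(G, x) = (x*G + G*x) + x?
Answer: -104142237/47597 ≈ -2188.0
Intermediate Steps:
F(G, x) = x + 2*G*x (F(G, x) = (G*x + G*x) + x = 2*G*x + x = x + 2*G*x)
C(n) = -(-20 + n*(1 + 2*n))*(-16 + n)/3 (C(n) = -(n*(1 + 2*n) - 20)*(-16 + n)/3 = -(-20 + n*(1 + 2*n))*(-16 + n)/3)
-2188 + 1/(84*(6*11) + C(49)) = -2188 + 1/(84*(6*11) + (-320/3 + 12*49 - ⅔*49³ + (31/3)*49²)) = -2188 + 1/(84*66 + (-320/3 + 588 - ⅔*117649 + (31/3)*2401)) = -2188 + 1/(5544 + (-320/3 + 588 - 235298/3 + 74431/3)) = -2188 + 1/(5544 - 53141) = -2188 + 1/(-47597) = -2188 - 1/47597 = -104142237/47597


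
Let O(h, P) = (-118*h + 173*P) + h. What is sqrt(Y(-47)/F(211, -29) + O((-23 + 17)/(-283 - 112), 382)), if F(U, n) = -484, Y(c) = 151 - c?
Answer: sqrt(4990391883290)/8690 ≈ 257.07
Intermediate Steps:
O(h, P) = -117*h + 173*P
sqrt(Y(-47)/F(211, -29) + O((-23 + 17)/(-283 - 112), 382)) = sqrt((151 - 1*(-47))/(-484) + (-117*(-23 + 17)/(-283 - 112) + 173*382)) = sqrt((151 + 47)*(-1/484) + (-(-702)/(-395) + 66086)) = sqrt(198*(-1/484) + (-(-702)*(-1)/395 + 66086)) = sqrt(-9/22 + (-117*6/395 + 66086)) = sqrt(-9/22 + (-702/395 + 66086)) = sqrt(-9/22 + 26103268/395) = sqrt(574268341/8690) = sqrt(4990391883290)/8690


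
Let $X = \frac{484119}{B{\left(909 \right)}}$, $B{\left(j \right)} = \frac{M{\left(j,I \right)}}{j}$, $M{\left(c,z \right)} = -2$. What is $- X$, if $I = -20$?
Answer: $\frac{440064171}{2} \approx 2.2003 \cdot 10^{8}$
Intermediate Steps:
$B{\left(j \right)} = - \frac{2}{j}$
$X = - \frac{440064171}{2}$ ($X = \frac{484119}{\left(-2\right) \frac{1}{909}} = \frac{484119}{- \frac{2}{909}} = 484119 \left(- \frac{909}{2}\right) = - \frac{440064171}{2} \approx -2.2003 \cdot 10^{8}$)
$- X = \left(-1\right) \left(- \frac{440064171}{2}\right) = \frac{440064171}{2}$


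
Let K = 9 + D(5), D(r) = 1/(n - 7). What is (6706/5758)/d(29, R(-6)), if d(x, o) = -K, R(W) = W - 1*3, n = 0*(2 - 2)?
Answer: -23471/178498 ≈ -0.13149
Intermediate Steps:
n = 0 (n = 0*0 = 0)
R(W) = -3 + W (R(W) = W - 3 = -3 + W)
D(r) = -⅐ (D(r) = 1/(0 - 7) = 1/(-7) = -⅐)
K = 62/7 (K = 9 - ⅐ = 62/7 ≈ 8.8571)
d(x, o) = -62/7 (d(x, o) = -1*62/7 = -62/7)
(6706/5758)/d(29, R(-6)) = (6706/5758)/(-62/7) = (6706*(1/5758))*(-7/62) = (3353/2879)*(-7/62) = -23471/178498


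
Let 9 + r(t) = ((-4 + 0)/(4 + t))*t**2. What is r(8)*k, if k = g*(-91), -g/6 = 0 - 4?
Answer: 66248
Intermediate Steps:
g = 24 (g = -6*(0 - 4) = -6*(-4) = 24)
k = -2184 (k = 24*(-91) = -2184)
r(t) = -9 - 4*t**2/(4 + t) (r(t) = -9 + ((-4 + 0)/(4 + t))*t**2 = -9 + (-4/(4 + t))*t**2 = -9 - 4*t**2/(4 + t))
r(8)*k = ((-36 - 9*8 - 4*8**2)/(4 + 8))*(-2184) = ((-36 - 72 - 4*64)/12)*(-2184) = ((-36 - 72 - 256)/12)*(-2184) = ((1/12)*(-364))*(-2184) = -91/3*(-2184) = 66248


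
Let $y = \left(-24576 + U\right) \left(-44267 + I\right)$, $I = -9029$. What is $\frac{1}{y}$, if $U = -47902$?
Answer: $\frac{1}{3862787488} \approx 2.5888 \cdot 10^{-10}$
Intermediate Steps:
$y = 3862787488$ ($y = \left(-24576 - 47902\right) \left(-44267 - 9029\right) = \left(-72478\right) \left(-53296\right) = 3862787488$)
$\frac{1}{y} = \frac{1}{3862787488}$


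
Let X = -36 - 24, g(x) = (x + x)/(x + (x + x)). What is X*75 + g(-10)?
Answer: -13498/3 ≈ -4499.3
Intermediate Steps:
g(x) = ⅔ (g(x) = (2*x)/(x + 2*x) = (2*x)/((3*x)) = (2*x)*(1/(3*x)) = ⅔)
X = -60
X*75 + g(-10) = -60*75 + ⅔ = -4500 + ⅔ = -13498/3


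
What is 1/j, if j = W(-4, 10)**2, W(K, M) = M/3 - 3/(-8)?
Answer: 576/7921 ≈ 0.072718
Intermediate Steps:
W(K, M) = 3/8 + M/3 (W(K, M) = M*(1/3) - 3*(-1/8) = M/3 + 3/8 = 3/8 + M/3)
j = 7921/576 (j = (3/8 + (1/3)*10)**2 = (3/8 + 10/3)**2 = (89/24)**2 = 7921/576 ≈ 13.752)
1/j = 1/(7921/576) = 576/7921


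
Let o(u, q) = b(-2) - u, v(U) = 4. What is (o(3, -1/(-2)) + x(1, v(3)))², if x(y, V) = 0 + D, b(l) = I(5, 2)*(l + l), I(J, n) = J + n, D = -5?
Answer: 1296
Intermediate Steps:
b(l) = 14*l (b(l) = (5 + 2)*(l + l) = 7*(2*l) = 14*l)
x(y, V) = -5 (x(y, V) = 0 - 5 = -5)
o(u, q) = -28 - u (o(u, q) = 14*(-2) - u = -28 - u)
(o(3, -1/(-2)) + x(1, v(3)))² = ((-28 - 1*3) - 5)² = ((-28 - 3) - 5)² = (-31 - 5)² = (-36)² = 1296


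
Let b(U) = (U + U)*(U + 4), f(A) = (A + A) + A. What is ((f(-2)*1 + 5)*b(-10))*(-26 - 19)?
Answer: 5400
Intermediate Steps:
f(A) = 3*A (f(A) = 2*A + A = 3*A)
b(U) = 2*U*(4 + U) (b(U) = (2*U)*(4 + U) = 2*U*(4 + U))
((f(-2)*1 + 5)*b(-10))*(-26 - 19) = (((3*(-2))*1 + 5)*(2*(-10)*(4 - 10)))*(-26 - 19) = ((-6*1 + 5)*(2*(-10)*(-6)))*(-45) = ((-6 + 5)*120)*(-45) = -1*120*(-45) = -120*(-45) = 5400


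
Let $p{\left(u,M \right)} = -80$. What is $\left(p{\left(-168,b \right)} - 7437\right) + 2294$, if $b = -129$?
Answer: $-5223$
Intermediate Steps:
$\left(p{\left(-168,b \right)} - 7437\right) + 2294 = \left(-80 - 7437\right) + 2294 = -7517 + 2294 = -5223$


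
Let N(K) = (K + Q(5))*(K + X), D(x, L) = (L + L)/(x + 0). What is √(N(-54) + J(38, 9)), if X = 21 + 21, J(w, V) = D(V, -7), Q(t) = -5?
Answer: 17*√22/3 ≈ 26.579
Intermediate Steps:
D(x, L) = 2*L/x (D(x, L) = (2*L)/x = 2*L/x)
J(w, V) = -14/V (J(w, V) = 2*(-7)/V = -14/V)
X = 42
N(K) = (-5 + K)*(42 + K) (N(K) = (K - 5)*(K + 42) = (-5 + K)*(42 + K))
√(N(-54) + J(38, 9)) = √((-210 + (-54)² + 37*(-54)) - 14/9) = √((-210 + 2916 - 1998) - 14*⅑) = √(708 - 14/9) = √(6358/9) = 17*√22/3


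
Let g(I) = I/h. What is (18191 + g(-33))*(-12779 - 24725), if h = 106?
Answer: -36157850176/53 ≈ -6.8222e+8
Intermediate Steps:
g(I) = I/106
(18191 + g(-33))*(-12779 - 24725) = (18191 + (1/106)*(-33))*(-12779 - 24725) = (18191 - 33/106)*(-37504) = (1928213/106)*(-37504) = -36157850176/53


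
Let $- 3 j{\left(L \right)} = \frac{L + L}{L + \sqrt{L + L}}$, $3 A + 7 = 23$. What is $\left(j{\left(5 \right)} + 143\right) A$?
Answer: $\frac{20432}{27} + \frac{32 \sqrt{10}}{27} \approx 760.49$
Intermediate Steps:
$A = \frac{16}{3}$ ($A = - \frac{7}{3} + \frac{1}{3} \cdot 23 = - \frac{7}{3} + \frac{23}{3} = \frac{16}{3} \approx 5.3333$)
$j{\left(L \right)} = - \frac{2 L}{3 \left(L + \sqrt{2} \sqrt{L}\right)}$ ($j{\left(L \right)} = - \frac{\left(L + L\right) \frac{1}{L + \sqrt{L + L}}}{3} = - \frac{2 L \frac{1}{L + \sqrt{2 L}}}{3} = - \frac{2 L \frac{1}{L + \sqrt{2} \sqrt{L}}}{3} = - \frac{2 L}{3 \left(L + \sqrt{2} \sqrt{L}\right)}$)
$\left(j{\left(5 \right)} + 143\right) A = \left(\left(-2\right) 5 \frac{1}{3 \cdot 5 + 3 \sqrt{2} \sqrt{5}} + 143\right) \frac{16}{3} = \left(\left(-2\right) 5 \frac{1}{15 + 3 \sqrt{10}} + 143\right) \frac{16}{3} = \left(- \frac{10}{15 + 3 \sqrt{10}} + 143\right) \frac{16}{3} = \left(143 - \frac{10}{15 + 3 \sqrt{10}}\right) \frac{16}{3} = \frac{2288}{3} - \frac{160}{3 \left(15 + 3 \sqrt{10}\right)}$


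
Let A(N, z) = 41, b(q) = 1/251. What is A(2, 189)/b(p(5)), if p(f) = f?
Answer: 10291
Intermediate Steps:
b(q) = 1/251
A(2, 189)/b(p(5)) = 41/(1/251) = 41*251 = 10291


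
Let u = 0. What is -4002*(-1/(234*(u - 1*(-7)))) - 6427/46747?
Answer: 29425678/12761931 ≈ 2.3057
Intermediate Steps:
-4002*(-1/(234*(u - 1*(-7)))) - 6427/46747 = -4002*(-1/(234*(0 - 1*(-7)))) - 6427/46747 = -4002*(-1/(234*(0 + 7))) - 6427*1/46747 = -4002/(-18*7*13) - 6427/46747 = -4002/((-126*13)) - 6427/46747 = -4002/(-1638) - 6427/46747 = -4002*(-1/1638) - 6427/46747 = 667/273 - 6427/46747 = 29425678/12761931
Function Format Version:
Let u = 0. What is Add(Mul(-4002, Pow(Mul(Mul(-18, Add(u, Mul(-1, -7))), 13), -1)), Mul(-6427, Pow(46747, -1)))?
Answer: Rational(29425678, 12761931) ≈ 2.3057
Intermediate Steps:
Add(Mul(-4002, Pow(Mul(Mul(-18, Add(u, Mul(-1, -7))), 13), -1)), Mul(-6427, Pow(46747, -1))) = Add(Mul(-4002, Pow(Mul(Mul(-18, Add(0, Mul(-1, -7))), 13), -1)), Mul(-6427, Pow(46747, -1))) = Add(Mul(-4002, Pow(Mul(Mul(-18, Add(0, 7)), 13), -1)), Mul(-6427, Rational(1, 46747))) = Add(Mul(-4002, Pow(Mul(Mul(-18, 7), 13), -1)), Rational(-6427, 46747)) = Add(Mul(-4002, Pow(Mul(-126, 13), -1)), Rational(-6427, 46747)) = Add(Mul(-4002, Pow(-1638, -1)), Rational(-6427, 46747)) = Add(Mul(-4002, Rational(-1, 1638)), Rational(-6427, 46747)) = Add(Rational(667, 273), Rational(-6427, 46747)) = Rational(29425678, 12761931)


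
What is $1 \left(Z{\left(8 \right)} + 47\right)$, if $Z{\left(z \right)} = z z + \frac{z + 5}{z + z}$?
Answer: $\frac{1789}{16} \approx 111.81$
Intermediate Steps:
$Z{\left(z \right)} = z^{2} + \frac{5 + z}{2 z}$
$1 \left(Z{\left(8 \right)} + 47\right) = 1 \left(\frac{5 + 8 + 2 \cdot 8^{3}}{2 \cdot 8} + 47\right) = 1 \left(\frac{1}{2} \cdot \frac{1}{8} \left(5 + 8 + 2 \cdot 512\right) + 47\right) = 1 \left(\frac{1}{2} \cdot \frac{1}{8} \left(5 + 8 + 1024\right) + 47\right) = 1 \left(\frac{1}{2} \cdot \frac{1}{8} \cdot 1037 + 47\right) = 1 \left(\frac{1037}{16} + 47\right) = 1 \cdot \frac{1789}{16} = \frac{1789}{16}$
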